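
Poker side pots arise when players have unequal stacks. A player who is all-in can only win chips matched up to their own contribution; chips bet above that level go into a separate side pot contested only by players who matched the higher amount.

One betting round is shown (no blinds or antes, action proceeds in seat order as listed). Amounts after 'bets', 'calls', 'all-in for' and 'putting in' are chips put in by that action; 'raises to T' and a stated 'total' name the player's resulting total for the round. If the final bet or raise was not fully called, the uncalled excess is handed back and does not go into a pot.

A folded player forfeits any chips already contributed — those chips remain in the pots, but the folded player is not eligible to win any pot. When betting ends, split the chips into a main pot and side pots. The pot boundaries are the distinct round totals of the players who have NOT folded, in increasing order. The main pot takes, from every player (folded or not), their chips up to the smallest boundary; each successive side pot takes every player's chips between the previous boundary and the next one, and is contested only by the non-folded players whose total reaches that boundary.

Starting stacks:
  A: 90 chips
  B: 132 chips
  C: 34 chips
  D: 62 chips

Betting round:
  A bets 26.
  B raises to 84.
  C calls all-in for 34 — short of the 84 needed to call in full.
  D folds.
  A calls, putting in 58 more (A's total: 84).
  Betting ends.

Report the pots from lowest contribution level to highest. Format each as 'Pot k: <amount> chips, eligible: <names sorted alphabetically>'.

Contributions: A=84, B=84, C=34
Folded: D
Pot levels (distinct totals of non-folded players): 34, 84
Layer 1-34: 34 each from A, B, C = 34*3 = 102 chips; eligible A, B, C
Layer 35-84: 50 each from A, B = 50*2 = 100 chips; eligible A, B

Pot 1: 102 chips, eligible: A, B, C
Pot 2: 100 chips, eligible: A, B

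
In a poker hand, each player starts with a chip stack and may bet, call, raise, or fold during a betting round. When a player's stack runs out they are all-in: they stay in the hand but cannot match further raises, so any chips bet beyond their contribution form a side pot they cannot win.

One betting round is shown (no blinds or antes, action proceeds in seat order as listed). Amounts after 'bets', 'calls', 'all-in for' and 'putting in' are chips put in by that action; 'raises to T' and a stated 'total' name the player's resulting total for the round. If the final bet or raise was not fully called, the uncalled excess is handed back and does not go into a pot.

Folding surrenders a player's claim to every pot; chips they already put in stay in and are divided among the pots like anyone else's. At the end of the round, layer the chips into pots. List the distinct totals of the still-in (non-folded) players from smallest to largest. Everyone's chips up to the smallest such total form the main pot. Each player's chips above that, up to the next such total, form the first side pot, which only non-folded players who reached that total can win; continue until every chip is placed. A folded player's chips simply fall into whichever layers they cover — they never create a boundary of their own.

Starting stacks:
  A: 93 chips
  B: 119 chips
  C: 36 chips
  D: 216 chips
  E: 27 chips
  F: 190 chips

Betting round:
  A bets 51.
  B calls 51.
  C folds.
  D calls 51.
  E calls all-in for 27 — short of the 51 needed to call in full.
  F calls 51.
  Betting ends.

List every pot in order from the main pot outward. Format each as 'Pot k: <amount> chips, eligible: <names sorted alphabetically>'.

Pot 1: 135 chips, eligible: A, B, D, E, F
Pot 2: 96 chips, eligible: A, B, D, F

Derivation:
Contributions: A=51, B=51, D=51, E=27, F=51
Folded: C
Pot levels (distinct totals of non-folded players): 27, 51
Layer 1-27: 27 each from A, B, D, E, F = 27*5 = 135 chips; eligible A, B, D, E, F
Layer 28-51: 24 each from A, B, D, F = 24*4 = 96 chips; eligible A, B, D, F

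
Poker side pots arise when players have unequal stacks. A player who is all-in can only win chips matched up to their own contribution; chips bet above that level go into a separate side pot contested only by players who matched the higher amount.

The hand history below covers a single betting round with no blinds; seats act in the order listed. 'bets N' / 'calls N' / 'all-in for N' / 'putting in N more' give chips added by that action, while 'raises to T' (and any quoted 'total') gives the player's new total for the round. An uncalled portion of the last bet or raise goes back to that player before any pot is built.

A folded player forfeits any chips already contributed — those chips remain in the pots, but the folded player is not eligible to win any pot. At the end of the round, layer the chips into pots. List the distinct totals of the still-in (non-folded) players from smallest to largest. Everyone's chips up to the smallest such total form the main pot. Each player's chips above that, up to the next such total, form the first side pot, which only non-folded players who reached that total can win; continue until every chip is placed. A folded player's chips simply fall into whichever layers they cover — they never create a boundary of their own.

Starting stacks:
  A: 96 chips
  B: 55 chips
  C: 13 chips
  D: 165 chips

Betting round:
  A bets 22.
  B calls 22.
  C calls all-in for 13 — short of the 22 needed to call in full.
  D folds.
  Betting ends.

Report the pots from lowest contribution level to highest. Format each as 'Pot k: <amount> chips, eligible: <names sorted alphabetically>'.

Contributions: A=22, B=22, C=13
Folded: D
Pot levels (distinct totals of non-folded players): 13, 22
Layer 1-13: 13 each from A, B, C = 13*3 = 39 chips; eligible A, B, C
Layer 14-22: 9 each from A, B = 9*2 = 18 chips; eligible A, B

Pot 1: 39 chips, eligible: A, B, C
Pot 2: 18 chips, eligible: A, B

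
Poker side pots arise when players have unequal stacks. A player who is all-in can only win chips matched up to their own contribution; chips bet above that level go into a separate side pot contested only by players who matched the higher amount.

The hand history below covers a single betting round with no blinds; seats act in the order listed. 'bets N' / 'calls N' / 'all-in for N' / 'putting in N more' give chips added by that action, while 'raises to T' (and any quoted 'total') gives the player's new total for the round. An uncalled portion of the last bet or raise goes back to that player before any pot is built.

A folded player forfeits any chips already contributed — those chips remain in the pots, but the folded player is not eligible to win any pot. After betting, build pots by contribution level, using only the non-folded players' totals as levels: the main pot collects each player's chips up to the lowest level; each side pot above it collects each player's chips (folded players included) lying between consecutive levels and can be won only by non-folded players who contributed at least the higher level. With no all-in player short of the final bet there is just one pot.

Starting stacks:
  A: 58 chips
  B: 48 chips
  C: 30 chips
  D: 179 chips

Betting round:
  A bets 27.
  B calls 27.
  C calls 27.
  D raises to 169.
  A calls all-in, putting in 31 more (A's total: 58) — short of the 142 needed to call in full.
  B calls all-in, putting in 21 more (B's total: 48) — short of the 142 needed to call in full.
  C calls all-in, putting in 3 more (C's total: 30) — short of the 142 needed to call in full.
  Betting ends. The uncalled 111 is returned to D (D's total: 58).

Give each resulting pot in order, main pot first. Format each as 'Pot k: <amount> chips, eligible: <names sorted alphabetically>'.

Contributions (after 111 returned to D): A=58, B=48, C=30, D=58
Pot levels (distinct totals of non-folded players): 30, 48, 58
Layer 1-30: 30 each from A, B, C, D = 30*4 = 120 chips; eligible A, B, C, D
Layer 31-48: 18 each from A, B, D = 18*3 = 54 chips; eligible A, B, D
Layer 49-58: 10 each from A, D = 10*2 = 20 chips; eligible A, D

Pot 1: 120 chips, eligible: A, B, C, D
Pot 2: 54 chips, eligible: A, B, D
Pot 3: 20 chips, eligible: A, D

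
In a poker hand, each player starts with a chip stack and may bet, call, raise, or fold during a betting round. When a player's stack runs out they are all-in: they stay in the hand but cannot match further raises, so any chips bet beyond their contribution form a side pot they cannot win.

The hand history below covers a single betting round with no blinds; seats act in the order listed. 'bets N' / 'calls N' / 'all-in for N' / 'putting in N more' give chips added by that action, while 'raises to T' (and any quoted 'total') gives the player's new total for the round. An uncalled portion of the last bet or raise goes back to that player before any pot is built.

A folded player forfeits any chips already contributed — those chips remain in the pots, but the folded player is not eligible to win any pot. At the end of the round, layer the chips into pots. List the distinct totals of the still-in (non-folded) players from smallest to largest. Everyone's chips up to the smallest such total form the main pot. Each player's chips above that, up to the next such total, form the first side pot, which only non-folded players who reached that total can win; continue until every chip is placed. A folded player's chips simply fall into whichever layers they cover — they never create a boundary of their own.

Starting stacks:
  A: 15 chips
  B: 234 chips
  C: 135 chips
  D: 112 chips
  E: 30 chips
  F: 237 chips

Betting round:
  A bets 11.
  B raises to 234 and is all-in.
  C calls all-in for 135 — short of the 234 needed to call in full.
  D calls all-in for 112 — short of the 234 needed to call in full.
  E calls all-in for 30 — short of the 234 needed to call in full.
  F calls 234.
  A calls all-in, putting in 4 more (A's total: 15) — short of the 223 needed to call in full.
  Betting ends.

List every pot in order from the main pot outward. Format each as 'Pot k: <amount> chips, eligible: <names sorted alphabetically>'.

Pot 1: 90 chips, eligible: A, B, C, D, E, F
Pot 2: 75 chips, eligible: B, C, D, E, F
Pot 3: 328 chips, eligible: B, C, D, F
Pot 4: 69 chips, eligible: B, C, F
Pot 5: 198 chips, eligible: B, F

Derivation:
Contributions: A=15, B=234, C=135, D=112, E=30, F=234
Pot levels (distinct totals of non-folded players): 15, 30, 112, 135, 234
Layer 1-15: 15 each from A, B, C, D, E, F = 15*6 = 90 chips; eligible A, B, C, D, E, F
Layer 16-30: 15 each from B, C, D, E, F = 15*5 = 75 chips; eligible B, C, D, E, F
Layer 31-112: 82 each from B, C, D, F = 82*4 = 328 chips; eligible B, C, D, F
Layer 113-135: 23 each from B, C, F = 23*3 = 69 chips; eligible B, C, F
Layer 136-234: 99 each from B, F = 99*2 = 198 chips; eligible B, F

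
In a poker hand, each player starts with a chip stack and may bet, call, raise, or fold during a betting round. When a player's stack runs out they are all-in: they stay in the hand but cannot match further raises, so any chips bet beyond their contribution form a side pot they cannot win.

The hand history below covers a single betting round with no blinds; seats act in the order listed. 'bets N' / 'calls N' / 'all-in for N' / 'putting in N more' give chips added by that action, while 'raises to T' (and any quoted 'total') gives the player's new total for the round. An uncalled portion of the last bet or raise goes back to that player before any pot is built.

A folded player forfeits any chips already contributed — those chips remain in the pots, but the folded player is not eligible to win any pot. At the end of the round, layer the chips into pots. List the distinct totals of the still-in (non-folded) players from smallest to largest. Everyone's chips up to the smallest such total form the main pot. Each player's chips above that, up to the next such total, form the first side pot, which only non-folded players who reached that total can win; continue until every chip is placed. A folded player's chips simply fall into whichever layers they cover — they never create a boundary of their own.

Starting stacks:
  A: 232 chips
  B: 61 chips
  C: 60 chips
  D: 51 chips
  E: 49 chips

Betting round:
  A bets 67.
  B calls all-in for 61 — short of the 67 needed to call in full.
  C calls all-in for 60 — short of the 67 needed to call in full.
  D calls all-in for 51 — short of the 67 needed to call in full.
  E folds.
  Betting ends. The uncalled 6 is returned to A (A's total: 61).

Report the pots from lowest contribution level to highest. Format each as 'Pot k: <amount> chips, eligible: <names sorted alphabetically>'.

Contributions (after 6 returned to A): A=61, B=61, C=60, D=51
Folded: E
Pot levels (distinct totals of non-folded players): 51, 60, 61
Layer 1-51: 51 each from A, B, C, D = 51*4 = 204 chips; eligible A, B, C, D
Layer 52-60: 9 each from A, B, C = 9*3 = 27 chips; eligible A, B, C
Layer 61-61: 1 each from A, B = 1*2 = 2 chips; eligible A, B

Pot 1: 204 chips, eligible: A, B, C, D
Pot 2: 27 chips, eligible: A, B, C
Pot 3: 2 chips, eligible: A, B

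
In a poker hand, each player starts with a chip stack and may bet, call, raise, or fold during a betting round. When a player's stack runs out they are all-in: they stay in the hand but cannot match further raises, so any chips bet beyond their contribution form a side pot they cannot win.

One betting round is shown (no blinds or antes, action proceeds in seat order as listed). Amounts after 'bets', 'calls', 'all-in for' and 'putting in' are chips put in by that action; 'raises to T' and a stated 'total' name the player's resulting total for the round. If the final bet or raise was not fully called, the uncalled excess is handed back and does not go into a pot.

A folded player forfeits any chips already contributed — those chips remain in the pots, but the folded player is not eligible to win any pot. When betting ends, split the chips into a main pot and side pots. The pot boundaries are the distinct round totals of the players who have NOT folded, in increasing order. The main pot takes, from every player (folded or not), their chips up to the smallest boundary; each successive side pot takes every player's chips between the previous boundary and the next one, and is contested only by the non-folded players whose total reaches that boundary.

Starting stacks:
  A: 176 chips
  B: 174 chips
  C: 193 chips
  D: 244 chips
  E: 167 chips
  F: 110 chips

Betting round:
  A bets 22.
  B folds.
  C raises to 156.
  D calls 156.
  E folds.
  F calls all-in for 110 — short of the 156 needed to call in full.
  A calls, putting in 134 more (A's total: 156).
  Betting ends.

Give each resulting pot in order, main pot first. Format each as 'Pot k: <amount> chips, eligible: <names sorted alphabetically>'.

Contributions: A=156, C=156, D=156, F=110
Folded: B, E
Pot levels (distinct totals of non-folded players): 110, 156
Layer 1-110: 110 each from A, C, D, F = 110*4 = 440 chips; eligible A, C, D, F
Layer 111-156: 46 each from A, C, D = 46*3 = 138 chips; eligible A, C, D

Pot 1: 440 chips, eligible: A, C, D, F
Pot 2: 138 chips, eligible: A, C, D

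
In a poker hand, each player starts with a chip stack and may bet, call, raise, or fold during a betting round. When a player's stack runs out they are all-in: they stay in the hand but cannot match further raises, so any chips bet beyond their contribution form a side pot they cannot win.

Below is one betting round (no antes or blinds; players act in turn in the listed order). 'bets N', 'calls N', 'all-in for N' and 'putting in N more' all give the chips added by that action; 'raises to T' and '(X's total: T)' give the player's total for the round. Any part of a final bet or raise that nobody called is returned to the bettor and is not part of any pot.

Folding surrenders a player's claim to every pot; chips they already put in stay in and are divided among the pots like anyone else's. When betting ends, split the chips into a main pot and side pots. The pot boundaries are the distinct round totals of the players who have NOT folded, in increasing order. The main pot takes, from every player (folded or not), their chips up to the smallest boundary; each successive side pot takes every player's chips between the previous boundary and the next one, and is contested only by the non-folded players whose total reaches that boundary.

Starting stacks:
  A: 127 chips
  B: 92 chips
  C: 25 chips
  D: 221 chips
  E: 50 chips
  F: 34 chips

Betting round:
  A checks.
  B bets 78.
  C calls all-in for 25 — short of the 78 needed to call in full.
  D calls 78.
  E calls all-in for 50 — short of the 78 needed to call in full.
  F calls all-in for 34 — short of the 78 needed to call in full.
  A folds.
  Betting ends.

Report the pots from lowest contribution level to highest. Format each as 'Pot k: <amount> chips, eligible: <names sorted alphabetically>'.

Pot 1: 125 chips, eligible: B, C, D, E, F
Pot 2: 36 chips, eligible: B, D, E, F
Pot 3: 48 chips, eligible: B, D, E
Pot 4: 56 chips, eligible: B, D

Derivation:
Contributions: B=78, C=25, D=78, E=50, F=34
Folded: A
Pot levels (distinct totals of non-folded players): 25, 34, 50, 78
Layer 1-25: 25 each from B, C, D, E, F = 25*5 = 125 chips; eligible B, C, D, E, F
Layer 26-34: 9 each from B, D, E, F = 9*4 = 36 chips; eligible B, D, E, F
Layer 35-50: 16 each from B, D, E = 16*3 = 48 chips; eligible B, D, E
Layer 51-78: 28 each from B, D = 28*2 = 56 chips; eligible B, D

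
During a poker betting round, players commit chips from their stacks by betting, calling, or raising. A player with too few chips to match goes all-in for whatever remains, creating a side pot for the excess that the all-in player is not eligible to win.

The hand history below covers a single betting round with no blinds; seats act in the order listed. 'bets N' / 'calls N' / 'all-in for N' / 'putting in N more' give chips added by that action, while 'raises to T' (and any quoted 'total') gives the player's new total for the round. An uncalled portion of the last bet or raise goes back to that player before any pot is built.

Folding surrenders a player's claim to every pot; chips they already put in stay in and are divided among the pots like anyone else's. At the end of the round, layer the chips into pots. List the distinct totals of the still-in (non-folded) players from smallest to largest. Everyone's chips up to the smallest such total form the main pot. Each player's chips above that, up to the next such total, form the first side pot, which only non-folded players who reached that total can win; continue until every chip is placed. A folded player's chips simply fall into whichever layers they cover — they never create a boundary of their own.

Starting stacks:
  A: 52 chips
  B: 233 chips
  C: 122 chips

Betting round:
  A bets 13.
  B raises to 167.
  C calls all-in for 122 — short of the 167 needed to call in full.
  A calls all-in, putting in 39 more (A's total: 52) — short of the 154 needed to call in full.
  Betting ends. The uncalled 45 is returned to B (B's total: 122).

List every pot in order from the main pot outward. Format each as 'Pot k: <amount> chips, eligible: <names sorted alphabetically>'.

Contributions (after 45 returned to B): A=52, B=122, C=122
Pot levels (distinct totals of non-folded players): 52, 122
Layer 1-52: 52 each from A, B, C = 52*3 = 156 chips; eligible A, B, C
Layer 53-122: 70 each from B, C = 70*2 = 140 chips; eligible B, C

Pot 1: 156 chips, eligible: A, B, C
Pot 2: 140 chips, eligible: B, C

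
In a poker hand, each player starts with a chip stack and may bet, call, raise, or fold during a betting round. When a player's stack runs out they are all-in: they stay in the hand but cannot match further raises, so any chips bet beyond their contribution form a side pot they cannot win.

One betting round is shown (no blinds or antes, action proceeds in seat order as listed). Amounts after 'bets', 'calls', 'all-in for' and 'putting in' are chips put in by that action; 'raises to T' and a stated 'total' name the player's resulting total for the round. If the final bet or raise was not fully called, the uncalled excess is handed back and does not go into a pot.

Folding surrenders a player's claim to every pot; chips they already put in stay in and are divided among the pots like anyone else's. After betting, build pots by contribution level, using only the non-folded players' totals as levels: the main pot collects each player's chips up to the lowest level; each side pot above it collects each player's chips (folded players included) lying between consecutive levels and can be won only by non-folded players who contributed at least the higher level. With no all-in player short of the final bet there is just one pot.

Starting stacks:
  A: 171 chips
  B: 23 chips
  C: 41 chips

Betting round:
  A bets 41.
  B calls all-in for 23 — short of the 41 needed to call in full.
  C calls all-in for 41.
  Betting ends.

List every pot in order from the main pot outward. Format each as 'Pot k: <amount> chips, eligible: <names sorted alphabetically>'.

Pot 1: 69 chips, eligible: A, B, C
Pot 2: 36 chips, eligible: A, C

Derivation:
Contributions: A=41, B=23, C=41
Pot levels (distinct totals of non-folded players): 23, 41
Layer 1-23: 23 each from A, B, C = 23*3 = 69 chips; eligible A, B, C
Layer 24-41: 18 each from A, C = 18*2 = 36 chips; eligible A, C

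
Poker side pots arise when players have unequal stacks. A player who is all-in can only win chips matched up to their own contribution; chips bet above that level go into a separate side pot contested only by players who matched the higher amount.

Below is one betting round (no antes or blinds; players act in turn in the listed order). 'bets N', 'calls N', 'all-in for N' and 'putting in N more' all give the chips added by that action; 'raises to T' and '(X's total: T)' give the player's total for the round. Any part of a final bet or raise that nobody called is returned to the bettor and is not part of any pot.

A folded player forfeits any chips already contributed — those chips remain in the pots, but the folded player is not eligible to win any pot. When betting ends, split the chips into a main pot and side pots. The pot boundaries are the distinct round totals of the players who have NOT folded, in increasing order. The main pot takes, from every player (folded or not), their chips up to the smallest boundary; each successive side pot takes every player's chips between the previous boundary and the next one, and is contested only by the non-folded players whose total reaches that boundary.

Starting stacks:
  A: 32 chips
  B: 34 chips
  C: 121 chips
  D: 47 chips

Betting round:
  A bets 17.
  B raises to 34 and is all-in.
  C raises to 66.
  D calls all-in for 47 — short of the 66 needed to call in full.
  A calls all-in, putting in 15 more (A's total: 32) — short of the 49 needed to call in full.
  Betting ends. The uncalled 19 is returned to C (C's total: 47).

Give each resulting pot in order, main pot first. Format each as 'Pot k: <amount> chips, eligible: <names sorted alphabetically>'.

Contributions (after 19 returned to C): A=32, B=34, C=47, D=47
Pot levels (distinct totals of non-folded players): 32, 34, 47
Layer 1-32: 32 each from A, B, C, D = 32*4 = 128 chips; eligible A, B, C, D
Layer 33-34: 2 each from B, C, D = 2*3 = 6 chips; eligible B, C, D
Layer 35-47: 13 each from C, D = 13*2 = 26 chips; eligible C, D

Pot 1: 128 chips, eligible: A, B, C, D
Pot 2: 6 chips, eligible: B, C, D
Pot 3: 26 chips, eligible: C, D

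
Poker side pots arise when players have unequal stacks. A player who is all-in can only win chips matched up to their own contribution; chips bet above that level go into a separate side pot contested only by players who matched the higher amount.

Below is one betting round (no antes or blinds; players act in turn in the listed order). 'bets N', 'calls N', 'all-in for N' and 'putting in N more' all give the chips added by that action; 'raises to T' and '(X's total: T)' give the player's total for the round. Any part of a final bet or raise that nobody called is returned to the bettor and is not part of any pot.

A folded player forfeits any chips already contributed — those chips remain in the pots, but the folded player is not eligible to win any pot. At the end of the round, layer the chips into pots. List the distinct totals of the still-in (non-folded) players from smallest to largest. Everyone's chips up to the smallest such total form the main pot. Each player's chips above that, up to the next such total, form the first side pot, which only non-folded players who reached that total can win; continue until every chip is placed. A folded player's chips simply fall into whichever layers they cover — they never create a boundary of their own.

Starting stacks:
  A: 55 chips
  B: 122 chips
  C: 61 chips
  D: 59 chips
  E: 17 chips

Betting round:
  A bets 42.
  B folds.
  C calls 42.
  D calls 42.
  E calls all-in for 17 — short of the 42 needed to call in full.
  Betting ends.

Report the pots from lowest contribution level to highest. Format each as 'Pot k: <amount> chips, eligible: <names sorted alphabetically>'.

Contributions: A=42, C=42, D=42, E=17
Folded: B
Pot levels (distinct totals of non-folded players): 17, 42
Layer 1-17: 17 each from A, C, D, E = 17*4 = 68 chips; eligible A, C, D, E
Layer 18-42: 25 each from A, C, D = 25*3 = 75 chips; eligible A, C, D

Pot 1: 68 chips, eligible: A, C, D, E
Pot 2: 75 chips, eligible: A, C, D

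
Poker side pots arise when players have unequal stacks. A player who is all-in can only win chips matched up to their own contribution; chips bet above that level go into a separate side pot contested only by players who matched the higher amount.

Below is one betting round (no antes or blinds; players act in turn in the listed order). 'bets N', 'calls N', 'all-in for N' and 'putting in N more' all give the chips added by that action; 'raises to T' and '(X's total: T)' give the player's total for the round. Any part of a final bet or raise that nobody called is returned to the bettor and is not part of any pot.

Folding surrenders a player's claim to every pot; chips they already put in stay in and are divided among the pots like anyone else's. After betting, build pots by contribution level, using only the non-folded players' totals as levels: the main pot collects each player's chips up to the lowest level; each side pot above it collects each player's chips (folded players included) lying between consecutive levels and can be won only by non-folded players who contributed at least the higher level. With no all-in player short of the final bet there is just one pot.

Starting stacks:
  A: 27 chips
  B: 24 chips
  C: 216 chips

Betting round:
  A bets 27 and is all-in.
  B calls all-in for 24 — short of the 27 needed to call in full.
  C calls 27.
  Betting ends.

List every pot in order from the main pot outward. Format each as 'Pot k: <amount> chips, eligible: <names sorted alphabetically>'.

Contributions: A=27, B=24, C=27
Pot levels (distinct totals of non-folded players): 24, 27
Layer 1-24: 24 each from A, B, C = 24*3 = 72 chips; eligible A, B, C
Layer 25-27: 3 each from A, C = 3*2 = 6 chips; eligible A, C

Pot 1: 72 chips, eligible: A, B, C
Pot 2: 6 chips, eligible: A, C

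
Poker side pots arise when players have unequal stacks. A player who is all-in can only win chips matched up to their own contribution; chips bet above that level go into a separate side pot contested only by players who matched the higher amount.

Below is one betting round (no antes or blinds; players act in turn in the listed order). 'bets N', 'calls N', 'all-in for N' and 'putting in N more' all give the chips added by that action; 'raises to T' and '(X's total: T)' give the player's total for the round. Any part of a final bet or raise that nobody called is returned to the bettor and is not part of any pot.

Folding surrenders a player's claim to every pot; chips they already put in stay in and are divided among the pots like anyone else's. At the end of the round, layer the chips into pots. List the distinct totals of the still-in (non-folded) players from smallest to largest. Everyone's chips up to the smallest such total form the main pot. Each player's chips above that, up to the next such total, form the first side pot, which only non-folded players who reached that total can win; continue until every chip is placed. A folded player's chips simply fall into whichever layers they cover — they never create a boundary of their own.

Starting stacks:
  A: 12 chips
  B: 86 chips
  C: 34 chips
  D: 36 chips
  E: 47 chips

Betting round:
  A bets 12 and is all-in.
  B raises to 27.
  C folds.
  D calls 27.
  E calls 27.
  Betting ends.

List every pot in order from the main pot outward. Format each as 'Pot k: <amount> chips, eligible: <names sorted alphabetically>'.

Pot 1: 48 chips, eligible: A, B, D, E
Pot 2: 45 chips, eligible: B, D, E

Derivation:
Contributions: A=12, B=27, D=27, E=27
Folded: C
Pot levels (distinct totals of non-folded players): 12, 27
Layer 1-12: 12 each from A, B, D, E = 12*4 = 48 chips; eligible A, B, D, E
Layer 13-27: 15 each from B, D, E = 15*3 = 45 chips; eligible B, D, E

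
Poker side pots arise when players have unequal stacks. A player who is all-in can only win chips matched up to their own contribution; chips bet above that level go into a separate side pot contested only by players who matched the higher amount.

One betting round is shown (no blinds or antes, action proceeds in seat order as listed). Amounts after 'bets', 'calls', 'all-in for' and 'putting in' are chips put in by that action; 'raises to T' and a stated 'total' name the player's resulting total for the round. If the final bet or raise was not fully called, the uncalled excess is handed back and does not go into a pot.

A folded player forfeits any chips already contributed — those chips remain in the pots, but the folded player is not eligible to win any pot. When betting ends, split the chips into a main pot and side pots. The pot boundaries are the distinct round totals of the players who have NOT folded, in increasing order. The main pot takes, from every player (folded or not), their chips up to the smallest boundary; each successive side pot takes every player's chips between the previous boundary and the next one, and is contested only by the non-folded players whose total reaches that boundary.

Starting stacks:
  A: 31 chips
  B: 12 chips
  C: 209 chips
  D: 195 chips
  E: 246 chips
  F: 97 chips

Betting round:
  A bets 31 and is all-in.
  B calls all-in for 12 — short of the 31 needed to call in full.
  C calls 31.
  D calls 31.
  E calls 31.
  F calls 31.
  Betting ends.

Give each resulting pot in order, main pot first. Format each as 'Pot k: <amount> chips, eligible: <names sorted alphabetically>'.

Contributions: A=31, B=12, C=31, D=31, E=31, F=31
Pot levels (distinct totals of non-folded players): 12, 31
Layer 1-12: 12 each from A, B, C, D, E, F = 12*6 = 72 chips; eligible A, B, C, D, E, F
Layer 13-31: 19 each from A, C, D, E, F = 19*5 = 95 chips; eligible A, C, D, E, F

Pot 1: 72 chips, eligible: A, B, C, D, E, F
Pot 2: 95 chips, eligible: A, C, D, E, F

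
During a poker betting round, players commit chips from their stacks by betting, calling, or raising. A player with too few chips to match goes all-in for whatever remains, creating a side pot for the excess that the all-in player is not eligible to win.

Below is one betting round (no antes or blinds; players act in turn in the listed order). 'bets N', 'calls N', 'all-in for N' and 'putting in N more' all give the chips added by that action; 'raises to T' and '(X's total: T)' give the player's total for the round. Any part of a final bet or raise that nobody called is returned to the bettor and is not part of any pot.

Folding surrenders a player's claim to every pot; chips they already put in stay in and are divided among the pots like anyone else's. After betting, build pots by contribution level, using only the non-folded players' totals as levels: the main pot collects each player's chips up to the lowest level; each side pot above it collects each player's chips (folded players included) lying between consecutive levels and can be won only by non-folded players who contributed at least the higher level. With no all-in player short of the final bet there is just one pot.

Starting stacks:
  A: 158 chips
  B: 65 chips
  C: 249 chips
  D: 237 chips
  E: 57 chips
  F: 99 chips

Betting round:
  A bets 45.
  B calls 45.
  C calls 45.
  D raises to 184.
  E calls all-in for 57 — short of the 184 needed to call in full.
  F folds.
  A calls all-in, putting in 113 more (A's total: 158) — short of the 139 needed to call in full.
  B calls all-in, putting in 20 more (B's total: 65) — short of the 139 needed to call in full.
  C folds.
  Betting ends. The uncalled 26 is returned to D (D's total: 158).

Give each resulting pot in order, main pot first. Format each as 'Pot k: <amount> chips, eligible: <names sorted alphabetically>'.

Pot 1: 273 chips, eligible: A, B, D, E
Pot 2: 24 chips, eligible: A, B, D
Pot 3: 186 chips, eligible: A, D

Derivation:
Contributions (after 26 returned to D): A=158, B=65, C=45, D=158, E=57
Folded: C, F
Pot levels (distinct totals of non-folded players): 57, 65, 158
Layer 1-57: A 57 + B 57 + C 45 + D 57 + E 57 = 273 chips; eligible A, B, D, E
Layer 58-65: 8 each from A, B, D = 8*3 = 24 chips; eligible A, B, D
Layer 66-158: 93 each from A, D = 93*2 = 186 chips; eligible A, D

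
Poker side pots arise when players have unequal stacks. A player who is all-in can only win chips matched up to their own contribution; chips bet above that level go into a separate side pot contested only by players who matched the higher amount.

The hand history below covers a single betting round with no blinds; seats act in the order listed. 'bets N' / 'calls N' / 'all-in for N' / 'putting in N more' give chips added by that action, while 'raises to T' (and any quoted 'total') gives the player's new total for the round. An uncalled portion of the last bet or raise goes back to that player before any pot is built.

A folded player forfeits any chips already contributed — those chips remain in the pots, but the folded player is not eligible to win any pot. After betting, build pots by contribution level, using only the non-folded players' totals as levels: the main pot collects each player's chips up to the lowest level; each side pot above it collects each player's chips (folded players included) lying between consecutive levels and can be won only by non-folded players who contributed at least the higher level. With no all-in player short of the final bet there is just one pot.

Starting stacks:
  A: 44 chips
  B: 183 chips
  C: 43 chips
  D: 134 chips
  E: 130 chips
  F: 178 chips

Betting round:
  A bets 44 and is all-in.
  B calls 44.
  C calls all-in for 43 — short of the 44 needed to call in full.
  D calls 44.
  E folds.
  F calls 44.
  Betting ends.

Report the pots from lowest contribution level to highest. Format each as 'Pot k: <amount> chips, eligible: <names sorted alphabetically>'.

Pot 1: 215 chips, eligible: A, B, C, D, F
Pot 2: 4 chips, eligible: A, B, D, F

Derivation:
Contributions: A=44, B=44, C=43, D=44, F=44
Folded: E
Pot levels (distinct totals of non-folded players): 43, 44
Layer 1-43: 43 each from A, B, C, D, F = 43*5 = 215 chips; eligible A, B, C, D, F
Layer 44-44: 1 each from A, B, D, F = 1*4 = 4 chips; eligible A, B, D, F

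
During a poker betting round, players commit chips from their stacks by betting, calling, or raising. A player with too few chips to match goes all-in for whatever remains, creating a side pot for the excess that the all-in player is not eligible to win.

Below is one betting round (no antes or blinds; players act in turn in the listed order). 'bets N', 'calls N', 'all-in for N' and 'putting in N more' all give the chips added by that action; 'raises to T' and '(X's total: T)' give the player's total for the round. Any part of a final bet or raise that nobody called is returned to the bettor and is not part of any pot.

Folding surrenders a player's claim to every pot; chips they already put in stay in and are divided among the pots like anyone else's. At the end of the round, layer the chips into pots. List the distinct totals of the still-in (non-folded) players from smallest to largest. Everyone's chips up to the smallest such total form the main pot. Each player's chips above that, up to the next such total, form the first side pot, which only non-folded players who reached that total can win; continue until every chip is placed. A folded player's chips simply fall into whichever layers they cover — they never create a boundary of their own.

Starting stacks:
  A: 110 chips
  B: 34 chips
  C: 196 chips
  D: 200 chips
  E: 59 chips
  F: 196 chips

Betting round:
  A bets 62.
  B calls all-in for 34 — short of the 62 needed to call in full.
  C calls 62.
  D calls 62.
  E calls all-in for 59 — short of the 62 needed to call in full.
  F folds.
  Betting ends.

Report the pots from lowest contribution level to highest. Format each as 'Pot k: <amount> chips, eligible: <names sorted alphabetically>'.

Contributions: A=62, B=34, C=62, D=62, E=59
Folded: F
Pot levels (distinct totals of non-folded players): 34, 59, 62
Layer 1-34: 34 each from A, B, C, D, E = 34*5 = 170 chips; eligible A, B, C, D, E
Layer 35-59: 25 each from A, C, D, E = 25*4 = 100 chips; eligible A, C, D, E
Layer 60-62: 3 each from A, C, D = 3*3 = 9 chips; eligible A, C, D

Pot 1: 170 chips, eligible: A, B, C, D, E
Pot 2: 100 chips, eligible: A, C, D, E
Pot 3: 9 chips, eligible: A, C, D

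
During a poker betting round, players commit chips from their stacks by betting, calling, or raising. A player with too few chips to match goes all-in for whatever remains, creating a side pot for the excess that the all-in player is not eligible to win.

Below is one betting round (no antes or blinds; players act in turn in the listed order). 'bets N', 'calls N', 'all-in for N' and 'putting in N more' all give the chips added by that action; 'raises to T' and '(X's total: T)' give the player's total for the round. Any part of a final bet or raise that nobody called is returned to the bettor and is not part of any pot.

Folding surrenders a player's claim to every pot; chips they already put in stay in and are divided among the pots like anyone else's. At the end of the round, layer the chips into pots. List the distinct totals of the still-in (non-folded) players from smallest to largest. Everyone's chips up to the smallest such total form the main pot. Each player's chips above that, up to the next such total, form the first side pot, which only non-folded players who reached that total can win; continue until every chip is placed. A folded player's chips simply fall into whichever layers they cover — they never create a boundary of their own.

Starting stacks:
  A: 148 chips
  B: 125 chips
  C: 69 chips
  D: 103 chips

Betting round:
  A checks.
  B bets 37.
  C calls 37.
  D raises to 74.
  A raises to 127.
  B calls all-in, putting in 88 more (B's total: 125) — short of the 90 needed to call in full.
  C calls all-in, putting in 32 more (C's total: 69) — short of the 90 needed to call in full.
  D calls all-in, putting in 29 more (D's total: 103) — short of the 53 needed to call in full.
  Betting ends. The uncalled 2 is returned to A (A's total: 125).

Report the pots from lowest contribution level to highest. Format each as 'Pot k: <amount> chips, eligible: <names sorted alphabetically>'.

Pot 1: 276 chips, eligible: A, B, C, D
Pot 2: 102 chips, eligible: A, B, D
Pot 3: 44 chips, eligible: A, B

Derivation:
Contributions (after 2 returned to A): A=125, B=125, C=69, D=103
Pot levels (distinct totals of non-folded players): 69, 103, 125
Layer 1-69: 69 each from A, B, C, D = 69*4 = 276 chips; eligible A, B, C, D
Layer 70-103: 34 each from A, B, D = 34*3 = 102 chips; eligible A, B, D
Layer 104-125: 22 each from A, B = 22*2 = 44 chips; eligible A, B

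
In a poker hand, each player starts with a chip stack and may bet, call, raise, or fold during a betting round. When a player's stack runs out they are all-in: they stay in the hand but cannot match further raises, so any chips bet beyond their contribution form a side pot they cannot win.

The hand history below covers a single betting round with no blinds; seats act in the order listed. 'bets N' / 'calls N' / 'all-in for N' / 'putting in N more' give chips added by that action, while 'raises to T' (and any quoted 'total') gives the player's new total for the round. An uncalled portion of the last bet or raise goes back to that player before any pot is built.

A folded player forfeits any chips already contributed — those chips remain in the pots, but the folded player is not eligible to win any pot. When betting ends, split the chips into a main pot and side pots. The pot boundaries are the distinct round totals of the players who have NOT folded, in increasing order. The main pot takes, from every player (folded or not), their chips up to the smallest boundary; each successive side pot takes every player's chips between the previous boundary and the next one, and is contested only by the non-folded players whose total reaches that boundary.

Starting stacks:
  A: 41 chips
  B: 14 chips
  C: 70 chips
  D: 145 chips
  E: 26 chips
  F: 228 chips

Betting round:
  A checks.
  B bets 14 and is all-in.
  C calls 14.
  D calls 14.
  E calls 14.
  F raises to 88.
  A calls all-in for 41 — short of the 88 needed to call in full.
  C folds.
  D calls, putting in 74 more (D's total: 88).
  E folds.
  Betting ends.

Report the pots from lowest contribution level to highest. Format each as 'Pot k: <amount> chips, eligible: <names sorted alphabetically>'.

Pot 1: 84 chips, eligible: A, B, D, F
Pot 2: 81 chips, eligible: A, D, F
Pot 3: 94 chips, eligible: D, F

Derivation:
Contributions: A=41, B=14, C=14, D=88, E=14, F=88
Folded: C, E
Pot levels (distinct totals of non-folded players): 14, 41, 88
Layer 1-14: 14 each from A, B, C, D, E, F = 14*6 = 84 chips; eligible A, B, D, F
Layer 15-41: 27 each from A, D, F = 27*3 = 81 chips; eligible A, D, F
Layer 42-88: 47 each from D, F = 47*2 = 94 chips; eligible D, F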